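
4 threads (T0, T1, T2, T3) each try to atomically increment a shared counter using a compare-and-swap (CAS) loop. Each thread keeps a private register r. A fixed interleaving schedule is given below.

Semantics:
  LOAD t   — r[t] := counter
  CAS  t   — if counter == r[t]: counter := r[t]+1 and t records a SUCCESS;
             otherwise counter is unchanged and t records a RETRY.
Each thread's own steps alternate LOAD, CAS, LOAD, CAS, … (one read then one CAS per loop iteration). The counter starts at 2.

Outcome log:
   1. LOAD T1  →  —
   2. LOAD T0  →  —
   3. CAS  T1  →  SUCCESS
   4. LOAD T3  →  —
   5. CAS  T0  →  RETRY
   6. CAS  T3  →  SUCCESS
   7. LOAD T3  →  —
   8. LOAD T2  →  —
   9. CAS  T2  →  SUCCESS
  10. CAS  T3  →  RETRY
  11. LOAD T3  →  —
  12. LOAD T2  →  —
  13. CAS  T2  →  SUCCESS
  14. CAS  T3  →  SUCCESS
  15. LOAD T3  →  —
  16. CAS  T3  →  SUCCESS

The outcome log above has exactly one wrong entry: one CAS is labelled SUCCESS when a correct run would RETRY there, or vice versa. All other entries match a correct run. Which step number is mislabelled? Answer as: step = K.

Reference trace:
step 1: T1 LOAD ⇒ load; ctr=2 reg=2
step 2: T0 LOAD ⇒ load; ctr=2 reg=2
step 3: T1 CAS ⇒ ok; ctr=3 reg=2
step 4: T3 LOAD ⇒ load; ctr=3 reg=3
step 5: T0 CAS ⇒ retry; ctr=3 reg=2
step 6: T3 CAS ⇒ ok; ctr=4 reg=3
step 7: T3 LOAD ⇒ load; ctr=4 reg=4
step 8: T2 LOAD ⇒ load; ctr=4 reg=4
step 9: T2 CAS ⇒ ok; ctr=5 reg=4
step 10: T3 CAS ⇒ retry; ctr=5 reg=4
step 11: T3 LOAD ⇒ load; ctr=5 reg=5
step 12: T2 LOAD ⇒ load; ctr=5 reg=5
step 13: T2 CAS ⇒ ok; ctr=6 reg=5
step 14: T3 CAS ⇒ retry; ctr=6 reg=5
step 15: T3 LOAD ⇒ load; ctr=6 reg=6
step 16: T3 CAS ⇒ ok; ctr=7 reg=6
Mismatch at 14.

step = 14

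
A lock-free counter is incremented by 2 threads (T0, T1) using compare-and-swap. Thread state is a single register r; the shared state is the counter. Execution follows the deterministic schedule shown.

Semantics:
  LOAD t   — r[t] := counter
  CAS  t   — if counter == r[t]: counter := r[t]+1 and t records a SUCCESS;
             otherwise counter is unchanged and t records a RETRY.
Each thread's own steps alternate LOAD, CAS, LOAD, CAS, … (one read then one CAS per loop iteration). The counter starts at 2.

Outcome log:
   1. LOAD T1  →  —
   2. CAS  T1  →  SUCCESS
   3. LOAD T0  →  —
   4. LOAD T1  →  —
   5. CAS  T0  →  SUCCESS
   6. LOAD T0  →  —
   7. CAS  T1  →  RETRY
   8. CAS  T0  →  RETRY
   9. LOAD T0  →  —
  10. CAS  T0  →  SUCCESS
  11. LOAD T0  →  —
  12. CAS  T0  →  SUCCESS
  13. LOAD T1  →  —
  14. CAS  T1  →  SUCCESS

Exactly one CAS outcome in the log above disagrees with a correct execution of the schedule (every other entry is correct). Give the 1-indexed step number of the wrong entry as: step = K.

step = 8

Correct run:
[1] T1.load  rd  (counter 2, T1.r 2)
[2] T1.cas  hit  (counter 3, T1.r 2)
[3] T0.load  rd  (counter 3, T0.r 3)
[4] T1.load  rd  (counter 3, T1.r 3)
[5] T0.cas  hit  (counter 4, T0.r 3)
[6] T0.load  rd  (counter 4, T0.r 4)
[7] T1.cas  miss  (counter 4, T1.r 3)
[8] T0.cas  hit  (counter 5, T0.r 4)
[9] T0.load  rd  (counter 5, T0.r 5)
[10] T0.cas  hit  (counter 6, T0.r 5)
[11] T0.load  rd  (counter 6, T0.r 6)
[12] T0.cas  hit  (counter 7, T0.r 6)
[13] T1.load  rd  (counter 7, T1.r 7)
[14] T1.cas  hit  (counter 8, T1.r 7)
Mismatch at 8.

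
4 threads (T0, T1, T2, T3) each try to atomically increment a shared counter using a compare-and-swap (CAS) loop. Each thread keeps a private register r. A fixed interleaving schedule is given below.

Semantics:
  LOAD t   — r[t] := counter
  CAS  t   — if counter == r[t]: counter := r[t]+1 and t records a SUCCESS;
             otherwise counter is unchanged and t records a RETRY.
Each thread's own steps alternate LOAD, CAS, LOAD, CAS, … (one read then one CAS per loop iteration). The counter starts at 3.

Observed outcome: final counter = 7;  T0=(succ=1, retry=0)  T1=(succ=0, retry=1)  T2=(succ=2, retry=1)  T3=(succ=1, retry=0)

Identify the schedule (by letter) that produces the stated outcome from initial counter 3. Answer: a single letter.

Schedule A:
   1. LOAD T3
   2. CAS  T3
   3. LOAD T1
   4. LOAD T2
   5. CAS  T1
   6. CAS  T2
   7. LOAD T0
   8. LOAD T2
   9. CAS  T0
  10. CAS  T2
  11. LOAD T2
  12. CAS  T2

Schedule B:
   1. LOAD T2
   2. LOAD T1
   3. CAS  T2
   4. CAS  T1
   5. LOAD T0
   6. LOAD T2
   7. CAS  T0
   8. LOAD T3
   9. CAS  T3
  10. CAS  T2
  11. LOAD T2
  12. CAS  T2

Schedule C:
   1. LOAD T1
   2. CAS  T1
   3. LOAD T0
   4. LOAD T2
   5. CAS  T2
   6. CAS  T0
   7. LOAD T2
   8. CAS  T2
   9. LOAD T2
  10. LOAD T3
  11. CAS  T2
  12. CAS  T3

B

Simulating candidate B:
1. LOAD T2 → mem=3 r[T2]=3 [LOAD]
2. LOAD T1 → mem=3 r[T1]=3 [LOAD]
3. CAS T2 → mem=4 r[T2]=3 [OK]
4. CAS T1 → mem=4 r[T1]=3 [RETRY]
5. LOAD T0 → mem=4 r[T0]=4 [LOAD]
6. LOAD T2 → mem=4 r[T2]=4 [LOAD]
7. CAS T0 → mem=5 r[T0]=4 [OK]
8. LOAD T3 → mem=5 r[T3]=5 [LOAD]
9. CAS T3 → mem=6 r[T3]=5 [OK]
10. CAS T2 → mem=6 r[T2]=4 [RETRY]
11. LOAD T2 → mem=6 r[T2]=6 [LOAD]
12. CAS T2 → mem=7 r[T2]=6 [OK]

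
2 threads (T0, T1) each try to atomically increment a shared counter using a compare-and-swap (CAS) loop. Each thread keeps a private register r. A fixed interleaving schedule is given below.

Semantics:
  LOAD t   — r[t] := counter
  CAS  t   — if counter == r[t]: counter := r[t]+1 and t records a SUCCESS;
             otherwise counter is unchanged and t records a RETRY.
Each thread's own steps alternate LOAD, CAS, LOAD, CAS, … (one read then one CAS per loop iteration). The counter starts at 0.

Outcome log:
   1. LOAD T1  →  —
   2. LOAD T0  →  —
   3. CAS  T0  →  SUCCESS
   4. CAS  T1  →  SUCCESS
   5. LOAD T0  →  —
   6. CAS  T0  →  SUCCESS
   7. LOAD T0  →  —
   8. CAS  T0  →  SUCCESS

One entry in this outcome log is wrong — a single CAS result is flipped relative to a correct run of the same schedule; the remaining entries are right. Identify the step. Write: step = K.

step = 4

Reference trace:
#1 T1 reads 0
#2 T0 reads 0
#3 T0 CAS(0→1) writes; counter now 1
#4 T1 CAS(0→1) fails; counter now 1
#5 T0 reads 1
#6 T0 CAS(1→2) writes; counter now 2
#7 T0 reads 2
#8 T0 CAS(2→3) writes; counter now 3
Mismatch at 4.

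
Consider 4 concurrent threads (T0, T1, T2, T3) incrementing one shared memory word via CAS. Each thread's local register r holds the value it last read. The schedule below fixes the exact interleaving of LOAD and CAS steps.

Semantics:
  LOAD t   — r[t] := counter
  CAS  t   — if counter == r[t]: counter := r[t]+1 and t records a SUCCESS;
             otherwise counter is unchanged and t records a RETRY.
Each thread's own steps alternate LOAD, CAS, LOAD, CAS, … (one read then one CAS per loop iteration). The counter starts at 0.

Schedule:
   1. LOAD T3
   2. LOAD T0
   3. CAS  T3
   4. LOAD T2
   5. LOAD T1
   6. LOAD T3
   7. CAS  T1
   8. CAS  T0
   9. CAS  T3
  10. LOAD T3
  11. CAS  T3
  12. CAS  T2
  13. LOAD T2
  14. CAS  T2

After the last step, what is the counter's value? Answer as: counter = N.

counter = 4

#1 T3 reads 0
#2 T0 reads 0
#3 T3 CAS(0→1) writes; counter now 1
#4 T2 reads 1
#5 T1 reads 1
#6 T3 reads 1
#7 T1 CAS(1→2) writes; counter now 2
#8 T0 CAS(0→1) fails; counter now 2
#9 T3 CAS(1→2) fails; counter now 2
#10 T3 reads 2
#11 T3 CAS(2→3) writes; counter now 3
#12 T2 CAS(1→2) fails; counter now 3
#13 T2 reads 3
#14 T2 CAS(3→4) writes; counter now 4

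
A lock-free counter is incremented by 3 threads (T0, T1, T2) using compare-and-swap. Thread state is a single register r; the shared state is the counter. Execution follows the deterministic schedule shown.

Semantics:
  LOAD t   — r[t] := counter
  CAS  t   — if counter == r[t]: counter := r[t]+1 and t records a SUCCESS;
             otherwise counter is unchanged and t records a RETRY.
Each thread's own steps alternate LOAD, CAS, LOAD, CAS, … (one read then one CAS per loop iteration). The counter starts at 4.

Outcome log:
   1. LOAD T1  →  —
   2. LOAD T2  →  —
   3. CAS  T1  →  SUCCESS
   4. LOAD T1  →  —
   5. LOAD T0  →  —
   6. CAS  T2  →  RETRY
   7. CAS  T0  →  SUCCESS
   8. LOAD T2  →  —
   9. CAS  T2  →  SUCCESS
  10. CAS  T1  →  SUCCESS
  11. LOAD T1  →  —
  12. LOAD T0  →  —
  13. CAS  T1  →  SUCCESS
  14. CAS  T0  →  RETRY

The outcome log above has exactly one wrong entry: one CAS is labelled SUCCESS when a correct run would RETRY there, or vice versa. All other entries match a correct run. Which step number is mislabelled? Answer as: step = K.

Re-executing:
[1] T1.load  rd  (counter 4, T1.r 4)
[2] T2.load  rd  (counter 4, T2.r 4)
[3] T1.cas  hit  (counter 5, T1.r 4)
[4] T1.load  rd  (counter 5, T1.r 5)
[5] T0.load  rd  (counter 5, T0.r 5)
[6] T2.cas  miss  (counter 5, T2.r 4)
[7] T0.cas  hit  (counter 6, T0.r 5)
[8] T2.load  rd  (counter 6, T2.r 6)
[9] T2.cas  hit  (counter 7, T2.r 6)
[10] T1.cas  miss  (counter 7, T1.r 5)
[11] T1.load  rd  (counter 7, T1.r 7)
[12] T0.load  rd  (counter 7, T0.r 7)
[13] T1.cas  hit  (counter 8, T1.r 7)
[14] T0.cas  miss  (counter 8, T0.r 7)
Log disagrees first at step 10.

step = 10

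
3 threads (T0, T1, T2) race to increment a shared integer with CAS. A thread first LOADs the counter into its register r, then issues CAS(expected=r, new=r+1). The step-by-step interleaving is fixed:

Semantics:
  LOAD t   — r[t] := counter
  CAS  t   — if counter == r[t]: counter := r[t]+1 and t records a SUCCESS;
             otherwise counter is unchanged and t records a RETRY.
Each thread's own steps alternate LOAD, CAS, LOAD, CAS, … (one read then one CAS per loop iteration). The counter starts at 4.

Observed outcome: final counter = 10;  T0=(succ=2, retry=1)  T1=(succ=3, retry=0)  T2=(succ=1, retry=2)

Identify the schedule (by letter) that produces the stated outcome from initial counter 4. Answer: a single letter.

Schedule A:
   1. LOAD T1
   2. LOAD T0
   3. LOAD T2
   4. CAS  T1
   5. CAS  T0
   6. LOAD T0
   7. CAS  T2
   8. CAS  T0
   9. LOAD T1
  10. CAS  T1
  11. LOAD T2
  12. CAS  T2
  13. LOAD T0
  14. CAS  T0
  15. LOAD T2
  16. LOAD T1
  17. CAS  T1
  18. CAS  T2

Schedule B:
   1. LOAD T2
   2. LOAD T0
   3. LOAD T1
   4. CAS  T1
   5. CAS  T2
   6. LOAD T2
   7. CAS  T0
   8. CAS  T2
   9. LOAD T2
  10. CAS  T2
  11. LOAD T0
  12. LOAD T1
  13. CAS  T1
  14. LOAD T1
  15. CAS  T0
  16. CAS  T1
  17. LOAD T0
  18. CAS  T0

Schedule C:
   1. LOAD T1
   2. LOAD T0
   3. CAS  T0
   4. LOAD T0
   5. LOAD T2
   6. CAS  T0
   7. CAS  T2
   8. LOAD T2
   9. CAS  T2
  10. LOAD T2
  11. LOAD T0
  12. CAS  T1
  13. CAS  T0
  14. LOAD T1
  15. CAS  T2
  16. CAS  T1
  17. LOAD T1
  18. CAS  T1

A

Run A:
T1 LOAD — after: cnt=4, r=4 — load
T0 LOAD — after: cnt=4, r=4 — load
T2 LOAD — after: cnt=4, r=4 — load
T1 CAS — after: cnt=5, r=4 — ok
T0 CAS — after: cnt=5, r=4 — retry
T0 LOAD — after: cnt=5, r=5 — load
T2 CAS — after: cnt=5, r=4 — retry
T0 CAS — after: cnt=6, r=5 — ok
T1 LOAD — after: cnt=6, r=6 — load
T1 CAS — after: cnt=7, r=6 — ok
T2 LOAD — after: cnt=7, r=7 — load
T2 CAS — after: cnt=8, r=7 — ok
T0 LOAD — after: cnt=8, r=8 — load
T0 CAS — after: cnt=9, r=8 — ok
T2 LOAD — after: cnt=9, r=9 — load
T1 LOAD — after: cnt=9, r=9 — load
T1 CAS — after: cnt=10, r=9 — ok
T2 CAS — after: cnt=10, r=9 — retry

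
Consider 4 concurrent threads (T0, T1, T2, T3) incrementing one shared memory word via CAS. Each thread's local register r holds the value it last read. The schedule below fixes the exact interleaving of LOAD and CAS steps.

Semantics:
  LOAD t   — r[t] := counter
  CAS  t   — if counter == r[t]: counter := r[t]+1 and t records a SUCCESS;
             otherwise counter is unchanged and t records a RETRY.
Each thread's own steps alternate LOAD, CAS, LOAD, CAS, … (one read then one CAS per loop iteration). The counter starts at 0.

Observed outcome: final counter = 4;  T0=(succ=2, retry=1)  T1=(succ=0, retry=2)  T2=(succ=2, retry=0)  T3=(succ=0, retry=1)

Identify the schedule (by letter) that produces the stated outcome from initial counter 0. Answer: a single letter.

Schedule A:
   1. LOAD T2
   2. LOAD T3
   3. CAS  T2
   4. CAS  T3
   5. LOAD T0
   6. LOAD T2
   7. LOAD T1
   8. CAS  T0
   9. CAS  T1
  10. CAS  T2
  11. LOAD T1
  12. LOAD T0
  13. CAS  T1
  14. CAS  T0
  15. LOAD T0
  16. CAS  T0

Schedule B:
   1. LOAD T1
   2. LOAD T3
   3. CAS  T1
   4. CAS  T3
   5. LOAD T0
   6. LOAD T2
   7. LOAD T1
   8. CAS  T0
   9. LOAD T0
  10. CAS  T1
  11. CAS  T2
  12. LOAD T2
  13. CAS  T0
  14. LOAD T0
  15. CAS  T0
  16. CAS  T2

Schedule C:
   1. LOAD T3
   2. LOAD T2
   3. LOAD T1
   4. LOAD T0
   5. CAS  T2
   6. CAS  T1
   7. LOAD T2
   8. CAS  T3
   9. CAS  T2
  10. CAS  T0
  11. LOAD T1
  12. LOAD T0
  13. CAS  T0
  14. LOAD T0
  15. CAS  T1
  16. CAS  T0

C

Tracing schedule C:
#1 T3 reads 0
#2 T2 reads 0
#3 T1 reads 0
#4 T0 reads 0
#5 T2 CAS(0→1) writes; counter now 1
#6 T1 CAS(0→1) fails; counter now 1
#7 T2 reads 1
#8 T3 CAS(0→1) fails; counter now 1
#9 T2 CAS(1→2) writes; counter now 2
#10 T0 CAS(0→1) fails; counter now 2
#11 T1 reads 2
#12 T0 reads 2
#13 T0 CAS(2→3) writes; counter now 3
#14 T0 reads 3
#15 T1 CAS(2→3) fails; counter now 3
#16 T0 CAS(3→4) writes; counter now 4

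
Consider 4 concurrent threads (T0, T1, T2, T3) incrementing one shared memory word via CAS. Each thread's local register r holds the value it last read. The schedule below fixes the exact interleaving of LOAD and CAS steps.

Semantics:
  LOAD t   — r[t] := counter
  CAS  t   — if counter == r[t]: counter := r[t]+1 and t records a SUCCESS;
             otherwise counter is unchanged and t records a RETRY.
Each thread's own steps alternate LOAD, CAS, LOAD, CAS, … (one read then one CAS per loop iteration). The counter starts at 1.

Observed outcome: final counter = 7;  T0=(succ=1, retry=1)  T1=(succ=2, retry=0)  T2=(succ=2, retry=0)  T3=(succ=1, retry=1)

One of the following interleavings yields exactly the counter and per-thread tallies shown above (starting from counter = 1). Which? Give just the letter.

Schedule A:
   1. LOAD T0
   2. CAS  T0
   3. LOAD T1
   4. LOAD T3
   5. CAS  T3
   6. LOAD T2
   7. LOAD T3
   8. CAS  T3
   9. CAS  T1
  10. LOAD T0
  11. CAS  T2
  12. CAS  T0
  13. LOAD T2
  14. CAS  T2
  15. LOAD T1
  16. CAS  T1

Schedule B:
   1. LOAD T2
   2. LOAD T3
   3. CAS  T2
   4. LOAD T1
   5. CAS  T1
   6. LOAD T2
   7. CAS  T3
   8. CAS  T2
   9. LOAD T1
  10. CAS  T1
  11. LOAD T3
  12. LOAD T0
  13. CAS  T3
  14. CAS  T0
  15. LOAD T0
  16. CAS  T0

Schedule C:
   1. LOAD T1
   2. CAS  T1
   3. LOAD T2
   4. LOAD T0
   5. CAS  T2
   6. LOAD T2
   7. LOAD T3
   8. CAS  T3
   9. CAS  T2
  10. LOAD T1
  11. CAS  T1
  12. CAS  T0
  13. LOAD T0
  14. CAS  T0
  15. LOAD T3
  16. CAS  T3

Tracing schedule B:
1. LOAD T2 → mem=1 r[T2]=1 [LOAD]
2. LOAD T3 → mem=1 r[T3]=1 [LOAD]
3. CAS T2 → mem=2 r[T2]=1 [OK]
4. LOAD T1 → mem=2 r[T1]=2 [LOAD]
5. CAS T1 → mem=3 r[T1]=2 [OK]
6. LOAD T2 → mem=3 r[T2]=3 [LOAD]
7. CAS T3 → mem=3 r[T3]=1 [RETRY]
8. CAS T2 → mem=4 r[T2]=3 [OK]
9. LOAD T1 → mem=4 r[T1]=4 [LOAD]
10. CAS T1 → mem=5 r[T1]=4 [OK]
11. LOAD T3 → mem=5 r[T3]=5 [LOAD]
12. LOAD T0 → mem=5 r[T0]=5 [LOAD]
13. CAS T3 → mem=6 r[T3]=5 [OK]
14. CAS T0 → mem=6 r[T0]=5 [RETRY]
15. LOAD T0 → mem=6 r[T0]=6 [LOAD]
16. CAS T0 → mem=7 r[T0]=6 [OK]

B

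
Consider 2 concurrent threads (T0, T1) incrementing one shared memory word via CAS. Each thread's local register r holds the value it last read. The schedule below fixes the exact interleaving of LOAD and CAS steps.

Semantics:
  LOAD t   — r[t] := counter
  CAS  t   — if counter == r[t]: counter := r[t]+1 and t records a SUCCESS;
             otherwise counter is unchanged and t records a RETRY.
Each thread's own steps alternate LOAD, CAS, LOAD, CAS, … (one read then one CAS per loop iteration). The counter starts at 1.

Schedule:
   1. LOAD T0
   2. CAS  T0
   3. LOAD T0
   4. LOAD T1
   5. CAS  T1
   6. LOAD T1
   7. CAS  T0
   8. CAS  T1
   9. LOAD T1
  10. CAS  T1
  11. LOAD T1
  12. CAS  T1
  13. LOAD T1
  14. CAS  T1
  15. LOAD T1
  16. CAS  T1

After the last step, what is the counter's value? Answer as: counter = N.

step 1: T0 LOAD ⇒ load; ctr=1 reg=1
step 2: T0 CAS ⇒ ok; ctr=2 reg=1
step 3: T0 LOAD ⇒ load; ctr=2 reg=2
step 4: T1 LOAD ⇒ load; ctr=2 reg=2
step 5: T1 CAS ⇒ ok; ctr=3 reg=2
step 6: T1 LOAD ⇒ load; ctr=3 reg=3
step 7: T0 CAS ⇒ retry; ctr=3 reg=2
step 8: T1 CAS ⇒ ok; ctr=4 reg=3
step 9: T1 LOAD ⇒ load; ctr=4 reg=4
step 10: T1 CAS ⇒ ok; ctr=5 reg=4
step 11: T1 LOAD ⇒ load; ctr=5 reg=5
step 12: T1 CAS ⇒ ok; ctr=6 reg=5
step 13: T1 LOAD ⇒ load; ctr=6 reg=6
step 14: T1 CAS ⇒ ok; ctr=7 reg=6
step 15: T1 LOAD ⇒ load; ctr=7 reg=7
step 16: T1 CAS ⇒ ok; ctr=8 reg=7

counter = 8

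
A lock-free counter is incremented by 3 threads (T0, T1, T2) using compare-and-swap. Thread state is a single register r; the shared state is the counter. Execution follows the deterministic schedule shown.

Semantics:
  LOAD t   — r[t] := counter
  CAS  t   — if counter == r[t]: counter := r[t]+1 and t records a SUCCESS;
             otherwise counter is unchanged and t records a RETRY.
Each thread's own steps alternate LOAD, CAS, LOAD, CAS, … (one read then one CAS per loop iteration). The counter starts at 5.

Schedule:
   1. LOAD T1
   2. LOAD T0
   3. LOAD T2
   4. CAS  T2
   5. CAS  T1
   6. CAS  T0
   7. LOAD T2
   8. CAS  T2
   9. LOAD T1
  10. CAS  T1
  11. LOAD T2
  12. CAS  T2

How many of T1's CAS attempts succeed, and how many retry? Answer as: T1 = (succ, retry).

T1 LOAD — after: cnt=5, r=5 — load
T0 LOAD — after: cnt=5, r=5 — load
T2 LOAD — after: cnt=5, r=5 — load
T2 CAS — after: cnt=6, r=5 — ok
T1 CAS — after: cnt=6, r=5 — retry
T0 CAS — after: cnt=6, r=5 — retry
T2 LOAD — after: cnt=6, r=6 — load
T2 CAS — after: cnt=7, r=6 — ok
T1 LOAD — after: cnt=7, r=7 — load
T1 CAS — after: cnt=8, r=7 — ok
T2 LOAD — after: cnt=8, r=8 — load
T2 CAS — after: cnt=9, r=8 — ok

T1 = (1, 1)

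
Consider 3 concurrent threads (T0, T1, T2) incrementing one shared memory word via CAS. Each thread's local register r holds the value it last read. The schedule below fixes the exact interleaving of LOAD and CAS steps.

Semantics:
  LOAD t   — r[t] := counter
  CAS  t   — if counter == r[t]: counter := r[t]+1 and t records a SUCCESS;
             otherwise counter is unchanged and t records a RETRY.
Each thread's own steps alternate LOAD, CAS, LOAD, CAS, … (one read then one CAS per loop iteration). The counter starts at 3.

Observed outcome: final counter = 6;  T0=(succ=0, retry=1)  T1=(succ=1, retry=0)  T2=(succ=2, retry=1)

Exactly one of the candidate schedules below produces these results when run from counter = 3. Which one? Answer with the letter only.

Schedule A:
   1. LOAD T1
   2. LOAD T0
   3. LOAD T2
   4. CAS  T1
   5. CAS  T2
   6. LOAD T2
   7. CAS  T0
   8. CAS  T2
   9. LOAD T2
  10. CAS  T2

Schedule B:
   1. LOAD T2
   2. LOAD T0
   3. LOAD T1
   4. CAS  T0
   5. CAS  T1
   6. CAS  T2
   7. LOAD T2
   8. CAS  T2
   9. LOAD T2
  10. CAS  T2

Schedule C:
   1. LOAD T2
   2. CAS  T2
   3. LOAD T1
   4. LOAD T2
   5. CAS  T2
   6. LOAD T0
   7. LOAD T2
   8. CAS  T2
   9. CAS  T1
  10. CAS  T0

Simulating candidate A:
T1 LOAD — after: cnt=3, r=3 — load
T0 LOAD — after: cnt=3, r=3 — load
T2 LOAD — after: cnt=3, r=3 — load
T1 CAS — after: cnt=4, r=3 — ok
T2 CAS — after: cnt=4, r=3 — retry
T2 LOAD — after: cnt=4, r=4 — load
T0 CAS — after: cnt=4, r=3 — retry
T2 CAS — after: cnt=5, r=4 — ok
T2 LOAD — after: cnt=5, r=5 — load
T2 CAS — after: cnt=6, r=5 — ok

A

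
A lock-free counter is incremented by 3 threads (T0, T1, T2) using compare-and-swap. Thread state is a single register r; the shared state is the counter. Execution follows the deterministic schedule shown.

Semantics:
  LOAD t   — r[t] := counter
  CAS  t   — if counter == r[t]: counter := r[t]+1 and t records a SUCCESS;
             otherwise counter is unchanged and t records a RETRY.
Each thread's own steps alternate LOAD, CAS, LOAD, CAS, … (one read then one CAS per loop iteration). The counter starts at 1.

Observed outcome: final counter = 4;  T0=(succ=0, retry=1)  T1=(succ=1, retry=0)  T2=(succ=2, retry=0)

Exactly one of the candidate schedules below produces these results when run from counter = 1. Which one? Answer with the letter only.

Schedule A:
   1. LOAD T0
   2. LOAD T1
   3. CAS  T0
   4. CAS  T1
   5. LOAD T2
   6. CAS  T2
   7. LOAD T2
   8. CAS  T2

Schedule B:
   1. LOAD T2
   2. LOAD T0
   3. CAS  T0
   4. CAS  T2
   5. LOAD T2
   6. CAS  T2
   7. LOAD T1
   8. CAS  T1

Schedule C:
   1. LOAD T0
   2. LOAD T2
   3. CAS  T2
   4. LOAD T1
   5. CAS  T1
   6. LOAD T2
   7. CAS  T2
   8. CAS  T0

C

Run C:
T0 LOAD — after: cnt=1, r=1 — load
T2 LOAD — after: cnt=1, r=1 — load
T2 CAS — after: cnt=2, r=1 — ok
T1 LOAD — after: cnt=2, r=2 — load
T1 CAS — after: cnt=3, r=2 — ok
T2 LOAD — after: cnt=3, r=3 — load
T2 CAS — after: cnt=4, r=3 — ok
T0 CAS — after: cnt=4, r=1 — retry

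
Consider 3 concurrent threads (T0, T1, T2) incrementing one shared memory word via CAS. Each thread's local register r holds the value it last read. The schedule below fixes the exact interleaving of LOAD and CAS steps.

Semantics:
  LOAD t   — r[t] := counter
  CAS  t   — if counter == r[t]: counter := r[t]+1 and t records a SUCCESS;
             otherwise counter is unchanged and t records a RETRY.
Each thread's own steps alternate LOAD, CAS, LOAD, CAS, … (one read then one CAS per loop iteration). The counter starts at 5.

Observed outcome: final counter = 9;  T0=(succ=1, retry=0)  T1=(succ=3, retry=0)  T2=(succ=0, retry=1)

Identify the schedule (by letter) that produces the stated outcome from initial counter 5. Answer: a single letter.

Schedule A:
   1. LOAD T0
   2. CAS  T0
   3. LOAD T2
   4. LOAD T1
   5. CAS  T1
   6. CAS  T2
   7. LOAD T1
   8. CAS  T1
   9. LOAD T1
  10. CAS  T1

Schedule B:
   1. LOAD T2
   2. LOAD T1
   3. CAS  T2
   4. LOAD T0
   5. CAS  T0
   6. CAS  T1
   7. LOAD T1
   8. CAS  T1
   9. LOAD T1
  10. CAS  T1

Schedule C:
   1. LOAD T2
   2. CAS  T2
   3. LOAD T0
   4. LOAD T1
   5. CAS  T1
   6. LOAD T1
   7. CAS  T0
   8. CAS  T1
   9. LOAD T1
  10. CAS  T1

Simulating candidate A:
1. LOAD T0 → mem=5 r[T0]=5 [LOAD]
2. CAS T0 → mem=6 r[T0]=5 [OK]
3. LOAD T2 → mem=6 r[T2]=6 [LOAD]
4. LOAD T1 → mem=6 r[T1]=6 [LOAD]
5. CAS T1 → mem=7 r[T1]=6 [OK]
6. CAS T2 → mem=7 r[T2]=6 [RETRY]
7. LOAD T1 → mem=7 r[T1]=7 [LOAD]
8. CAS T1 → mem=8 r[T1]=7 [OK]
9. LOAD T1 → mem=8 r[T1]=8 [LOAD]
10. CAS T1 → mem=9 r[T1]=8 [OK]

A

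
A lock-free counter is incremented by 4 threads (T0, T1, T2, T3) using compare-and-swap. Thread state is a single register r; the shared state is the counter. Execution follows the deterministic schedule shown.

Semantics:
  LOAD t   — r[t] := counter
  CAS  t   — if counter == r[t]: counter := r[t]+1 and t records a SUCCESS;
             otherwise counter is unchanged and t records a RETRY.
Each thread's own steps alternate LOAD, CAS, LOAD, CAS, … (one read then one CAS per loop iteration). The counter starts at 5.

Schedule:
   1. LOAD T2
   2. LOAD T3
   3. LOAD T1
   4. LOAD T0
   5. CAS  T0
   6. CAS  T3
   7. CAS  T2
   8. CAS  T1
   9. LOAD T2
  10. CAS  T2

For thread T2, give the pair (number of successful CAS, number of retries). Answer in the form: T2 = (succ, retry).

#1 T2 reads 5
#2 T3 reads 5
#3 T1 reads 5
#4 T0 reads 5
#5 T0 CAS(5→6) writes; counter now 6
#6 T3 CAS(5→6) fails; counter now 6
#7 T2 CAS(5→6) fails; counter now 6
#8 T1 CAS(5→6) fails; counter now 6
#9 T2 reads 6
#10 T2 CAS(6→7) writes; counter now 7

T2 = (1, 1)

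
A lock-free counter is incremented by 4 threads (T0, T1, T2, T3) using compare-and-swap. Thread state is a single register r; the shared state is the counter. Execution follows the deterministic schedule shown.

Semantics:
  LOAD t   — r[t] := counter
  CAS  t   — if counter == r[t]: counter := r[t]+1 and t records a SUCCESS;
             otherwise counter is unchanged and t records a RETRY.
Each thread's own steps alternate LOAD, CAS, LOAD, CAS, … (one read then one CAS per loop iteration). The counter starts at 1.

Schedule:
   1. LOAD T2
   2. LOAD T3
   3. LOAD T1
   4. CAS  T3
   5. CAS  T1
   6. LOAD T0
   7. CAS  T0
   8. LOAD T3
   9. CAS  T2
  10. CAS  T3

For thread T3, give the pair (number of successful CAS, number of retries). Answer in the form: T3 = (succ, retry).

T3 = (2, 0)

   1) LOAD T2:  M=1  r_T2=1
   2) LOAD T3:  M=1  r_T3=1
   3) LOAD T1:  M=1  r_T1=1
   4) CAS  T3:  M=2  r_T3=1 ✓
   5) CAS  T1:  M=2  r_T1=1 ✗
   6) LOAD T0:  M=2  r_T0=2
   7) CAS  T0:  M=3  r_T0=2 ✓
   8) LOAD T3:  M=3  r_T3=3
   9) CAS  T2:  M=3  r_T2=1 ✗
  10) CAS  T3:  M=4  r_T3=3 ✓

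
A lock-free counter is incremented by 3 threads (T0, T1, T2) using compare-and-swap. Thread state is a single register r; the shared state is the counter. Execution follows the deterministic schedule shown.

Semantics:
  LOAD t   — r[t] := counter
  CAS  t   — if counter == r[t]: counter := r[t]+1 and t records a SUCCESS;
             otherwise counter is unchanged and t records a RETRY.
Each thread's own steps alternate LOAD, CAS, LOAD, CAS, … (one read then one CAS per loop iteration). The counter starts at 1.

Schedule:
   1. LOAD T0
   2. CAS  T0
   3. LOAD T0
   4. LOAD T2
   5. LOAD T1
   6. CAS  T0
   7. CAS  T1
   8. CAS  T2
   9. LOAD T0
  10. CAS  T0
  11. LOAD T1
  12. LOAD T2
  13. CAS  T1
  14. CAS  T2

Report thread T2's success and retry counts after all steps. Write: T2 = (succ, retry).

T2 = (0, 2)

[1] T0.load  rd  (counter 1, T0.r 1)
[2] T0.cas  hit  (counter 2, T0.r 1)
[3] T0.load  rd  (counter 2, T0.r 2)
[4] T2.load  rd  (counter 2, T2.r 2)
[5] T1.load  rd  (counter 2, T1.r 2)
[6] T0.cas  hit  (counter 3, T0.r 2)
[7] T1.cas  miss  (counter 3, T1.r 2)
[8] T2.cas  miss  (counter 3, T2.r 2)
[9] T0.load  rd  (counter 3, T0.r 3)
[10] T0.cas  hit  (counter 4, T0.r 3)
[11] T1.load  rd  (counter 4, T1.r 4)
[12] T2.load  rd  (counter 4, T2.r 4)
[13] T1.cas  hit  (counter 5, T1.r 4)
[14] T2.cas  miss  (counter 5, T2.r 4)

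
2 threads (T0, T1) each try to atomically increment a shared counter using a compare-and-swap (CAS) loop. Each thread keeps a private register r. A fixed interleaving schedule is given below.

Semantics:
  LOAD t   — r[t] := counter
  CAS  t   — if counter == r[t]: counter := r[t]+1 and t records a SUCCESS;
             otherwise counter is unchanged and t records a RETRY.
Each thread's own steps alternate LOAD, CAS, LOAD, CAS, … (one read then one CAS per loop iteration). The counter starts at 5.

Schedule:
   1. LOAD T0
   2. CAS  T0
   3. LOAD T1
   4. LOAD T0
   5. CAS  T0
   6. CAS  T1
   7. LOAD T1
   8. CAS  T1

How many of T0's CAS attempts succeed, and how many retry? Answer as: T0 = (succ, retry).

T0 LOAD — after: cnt=5, r=5 — load
T0 CAS — after: cnt=6, r=5 — ok
T1 LOAD — after: cnt=6, r=6 — load
T0 LOAD — after: cnt=6, r=6 — load
T0 CAS — after: cnt=7, r=6 — ok
T1 CAS — after: cnt=7, r=6 — retry
T1 LOAD — after: cnt=7, r=7 — load
T1 CAS — after: cnt=8, r=7 — ok

T0 = (2, 0)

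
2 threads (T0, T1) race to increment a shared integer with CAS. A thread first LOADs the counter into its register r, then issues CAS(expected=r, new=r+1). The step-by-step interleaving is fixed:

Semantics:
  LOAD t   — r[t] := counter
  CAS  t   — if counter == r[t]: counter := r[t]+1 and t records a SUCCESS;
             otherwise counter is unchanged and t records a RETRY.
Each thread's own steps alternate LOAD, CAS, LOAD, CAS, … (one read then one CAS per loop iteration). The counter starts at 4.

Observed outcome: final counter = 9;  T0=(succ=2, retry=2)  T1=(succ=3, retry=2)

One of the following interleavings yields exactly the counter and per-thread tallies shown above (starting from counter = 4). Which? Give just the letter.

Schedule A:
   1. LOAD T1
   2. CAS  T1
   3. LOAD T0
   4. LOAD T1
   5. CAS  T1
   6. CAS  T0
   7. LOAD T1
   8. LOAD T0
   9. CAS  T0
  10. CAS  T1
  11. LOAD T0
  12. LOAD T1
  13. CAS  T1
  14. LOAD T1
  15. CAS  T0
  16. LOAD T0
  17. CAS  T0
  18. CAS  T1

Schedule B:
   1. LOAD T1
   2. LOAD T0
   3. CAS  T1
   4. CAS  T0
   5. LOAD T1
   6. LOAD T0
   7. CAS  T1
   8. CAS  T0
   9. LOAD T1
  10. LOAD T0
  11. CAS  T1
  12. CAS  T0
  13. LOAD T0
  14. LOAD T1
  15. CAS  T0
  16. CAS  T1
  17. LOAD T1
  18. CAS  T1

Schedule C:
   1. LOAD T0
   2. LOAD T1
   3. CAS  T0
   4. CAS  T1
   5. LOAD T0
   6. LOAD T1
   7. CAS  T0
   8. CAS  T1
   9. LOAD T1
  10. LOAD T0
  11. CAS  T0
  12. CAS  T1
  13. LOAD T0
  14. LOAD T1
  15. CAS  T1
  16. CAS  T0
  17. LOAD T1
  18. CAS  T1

A

Run A:
T1 LOAD — after: cnt=4, r=4 — load
T1 CAS — after: cnt=5, r=4 — ok
T0 LOAD — after: cnt=5, r=5 — load
T1 LOAD — after: cnt=5, r=5 — load
T1 CAS — after: cnt=6, r=5 — ok
T0 CAS — after: cnt=6, r=5 — retry
T1 LOAD — after: cnt=6, r=6 — load
T0 LOAD — after: cnt=6, r=6 — load
T0 CAS — after: cnt=7, r=6 — ok
T1 CAS — after: cnt=7, r=6 — retry
T0 LOAD — after: cnt=7, r=7 — load
T1 LOAD — after: cnt=7, r=7 — load
T1 CAS — after: cnt=8, r=7 — ok
T1 LOAD — after: cnt=8, r=8 — load
T0 CAS — after: cnt=8, r=7 — retry
T0 LOAD — after: cnt=8, r=8 — load
T0 CAS — after: cnt=9, r=8 — ok
T1 CAS — after: cnt=9, r=8 — retry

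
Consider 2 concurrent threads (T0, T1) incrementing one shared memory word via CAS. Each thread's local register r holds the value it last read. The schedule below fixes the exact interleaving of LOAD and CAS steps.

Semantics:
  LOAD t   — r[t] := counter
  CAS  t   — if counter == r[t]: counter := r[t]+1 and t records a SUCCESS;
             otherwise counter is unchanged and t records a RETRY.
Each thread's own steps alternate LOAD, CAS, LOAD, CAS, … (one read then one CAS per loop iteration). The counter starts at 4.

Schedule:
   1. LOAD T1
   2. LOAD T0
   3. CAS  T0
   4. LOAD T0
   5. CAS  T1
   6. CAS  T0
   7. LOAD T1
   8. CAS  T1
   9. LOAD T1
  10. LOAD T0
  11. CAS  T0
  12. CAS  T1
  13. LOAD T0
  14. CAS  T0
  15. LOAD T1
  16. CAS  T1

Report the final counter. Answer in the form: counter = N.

counter = 10

   1) LOAD T1:  M=4  r_T1=4
   2) LOAD T0:  M=4  r_T0=4
   3) CAS  T0:  M=5  r_T0=4 ✓
   4) LOAD T0:  M=5  r_T0=5
   5) CAS  T1:  M=5  r_T1=4 ✗
   6) CAS  T0:  M=6  r_T0=5 ✓
   7) LOAD T1:  M=6  r_T1=6
   8) CAS  T1:  M=7  r_T1=6 ✓
   9) LOAD T1:  M=7  r_T1=7
  10) LOAD T0:  M=7  r_T0=7
  11) CAS  T0:  M=8  r_T0=7 ✓
  12) CAS  T1:  M=8  r_T1=7 ✗
  13) LOAD T0:  M=8  r_T0=8
  14) CAS  T0:  M=9  r_T0=8 ✓
  15) LOAD T1:  M=9  r_T1=9
  16) CAS  T1:  M=10  r_T1=9 ✓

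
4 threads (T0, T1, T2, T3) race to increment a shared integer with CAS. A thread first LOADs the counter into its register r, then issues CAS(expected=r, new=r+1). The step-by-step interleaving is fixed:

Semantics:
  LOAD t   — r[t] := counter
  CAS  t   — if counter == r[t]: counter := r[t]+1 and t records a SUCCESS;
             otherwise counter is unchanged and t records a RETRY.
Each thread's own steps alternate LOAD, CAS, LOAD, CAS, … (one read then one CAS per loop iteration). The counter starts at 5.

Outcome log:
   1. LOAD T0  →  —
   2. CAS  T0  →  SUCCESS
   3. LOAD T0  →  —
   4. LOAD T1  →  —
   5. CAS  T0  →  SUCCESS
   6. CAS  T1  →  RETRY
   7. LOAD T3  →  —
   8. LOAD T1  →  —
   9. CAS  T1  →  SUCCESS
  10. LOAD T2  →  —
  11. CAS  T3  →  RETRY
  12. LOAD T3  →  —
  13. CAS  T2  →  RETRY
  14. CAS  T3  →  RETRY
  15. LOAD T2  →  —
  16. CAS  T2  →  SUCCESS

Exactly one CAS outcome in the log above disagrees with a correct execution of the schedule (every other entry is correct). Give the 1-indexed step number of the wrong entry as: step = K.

Re-executing:
#1 T0 reads 5
#2 T0 CAS(5→6) writes; counter now 6
#3 T0 reads 6
#4 T1 reads 6
#5 T0 CAS(6→7) writes; counter now 7
#6 T1 CAS(6→7) fails; counter now 7
#7 T3 reads 7
#8 T1 reads 7
#9 T1 CAS(7→8) writes; counter now 8
#10 T2 reads 8
#11 T3 CAS(7→8) fails; counter now 8
#12 T3 reads 8
#13 T2 CAS(8→9) writes; counter now 9
#14 T3 CAS(8→9) fails; counter now 9
#15 T2 reads 9
#16 T2 CAS(9→10) writes; counter now 10
Mismatch at 13.

step = 13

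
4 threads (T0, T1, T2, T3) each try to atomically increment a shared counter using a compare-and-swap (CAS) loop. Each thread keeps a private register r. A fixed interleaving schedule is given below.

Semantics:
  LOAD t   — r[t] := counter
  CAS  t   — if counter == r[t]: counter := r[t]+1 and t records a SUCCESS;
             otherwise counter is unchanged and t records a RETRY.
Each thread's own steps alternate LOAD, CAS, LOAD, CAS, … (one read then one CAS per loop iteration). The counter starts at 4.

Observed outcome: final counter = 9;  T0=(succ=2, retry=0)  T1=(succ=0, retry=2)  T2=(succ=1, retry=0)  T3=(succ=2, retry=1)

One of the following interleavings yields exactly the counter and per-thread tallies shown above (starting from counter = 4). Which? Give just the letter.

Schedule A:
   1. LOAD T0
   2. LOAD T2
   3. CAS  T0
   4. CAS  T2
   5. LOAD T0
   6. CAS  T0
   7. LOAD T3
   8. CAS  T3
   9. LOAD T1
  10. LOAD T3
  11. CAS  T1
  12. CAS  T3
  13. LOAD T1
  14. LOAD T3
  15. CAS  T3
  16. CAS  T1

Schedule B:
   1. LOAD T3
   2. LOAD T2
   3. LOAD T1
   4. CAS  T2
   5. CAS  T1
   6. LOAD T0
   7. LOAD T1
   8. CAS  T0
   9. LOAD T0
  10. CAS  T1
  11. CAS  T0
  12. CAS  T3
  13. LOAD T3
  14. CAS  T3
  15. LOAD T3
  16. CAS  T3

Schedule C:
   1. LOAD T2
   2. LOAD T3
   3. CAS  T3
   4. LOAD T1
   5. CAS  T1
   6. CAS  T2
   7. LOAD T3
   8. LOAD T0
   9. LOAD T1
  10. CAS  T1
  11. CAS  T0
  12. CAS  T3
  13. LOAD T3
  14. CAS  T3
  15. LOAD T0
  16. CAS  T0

B

Simulating candidate B:
1. LOAD T3 → mem=4 r[T3]=4 [LOAD]
2. LOAD T2 → mem=4 r[T2]=4 [LOAD]
3. LOAD T1 → mem=4 r[T1]=4 [LOAD]
4. CAS T2 → mem=5 r[T2]=4 [OK]
5. CAS T1 → mem=5 r[T1]=4 [RETRY]
6. LOAD T0 → mem=5 r[T0]=5 [LOAD]
7. LOAD T1 → mem=5 r[T1]=5 [LOAD]
8. CAS T0 → mem=6 r[T0]=5 [OK]
9. LOAD T0 → mem=6 r[T0]=6 [LOAD]
10. CAS T1 → mem=6 r[T1]=5 [RETRY]
11. CAS T0 → mem=7 r[T0]=6 [OK]
12. CAS T3 → mem=7 r[T3]=4 [RETRY]
13. LOAD T3 → mem=7 r[T3]=7 [LOAD]
14. CAS T3 → mem=8 r[T3]=7 [OK]
15. LOAD T3 → mem=8 r[T3]=8 [LOAD]
16. CAS T3 → mem=9 r[T3]=8 [OK]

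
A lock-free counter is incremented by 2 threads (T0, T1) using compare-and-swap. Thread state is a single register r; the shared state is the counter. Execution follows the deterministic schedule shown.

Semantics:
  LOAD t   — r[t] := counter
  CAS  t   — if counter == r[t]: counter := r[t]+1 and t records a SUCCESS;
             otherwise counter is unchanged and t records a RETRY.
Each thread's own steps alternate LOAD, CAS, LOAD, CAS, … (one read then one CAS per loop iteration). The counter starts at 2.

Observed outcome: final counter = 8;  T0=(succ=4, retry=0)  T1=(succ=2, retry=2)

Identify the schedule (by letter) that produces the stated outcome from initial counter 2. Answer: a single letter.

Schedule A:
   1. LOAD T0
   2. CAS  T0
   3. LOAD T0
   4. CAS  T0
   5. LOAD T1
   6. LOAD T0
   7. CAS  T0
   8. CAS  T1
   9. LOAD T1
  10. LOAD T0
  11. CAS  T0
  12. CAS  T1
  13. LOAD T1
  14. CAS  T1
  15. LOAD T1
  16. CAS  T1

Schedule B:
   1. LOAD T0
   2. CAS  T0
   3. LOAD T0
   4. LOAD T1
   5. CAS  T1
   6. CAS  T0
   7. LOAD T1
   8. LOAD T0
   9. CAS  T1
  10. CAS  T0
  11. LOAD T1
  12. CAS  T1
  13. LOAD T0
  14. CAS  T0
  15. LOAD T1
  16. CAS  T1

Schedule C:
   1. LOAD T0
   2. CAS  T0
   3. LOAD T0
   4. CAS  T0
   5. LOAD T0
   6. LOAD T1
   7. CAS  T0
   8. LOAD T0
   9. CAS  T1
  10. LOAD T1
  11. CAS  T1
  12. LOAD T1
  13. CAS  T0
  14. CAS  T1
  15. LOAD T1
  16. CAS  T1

A

Run A:
1. LOAD T0 → mem=2 r[T0]=2 [LOAD]
2. CAS T0 → mem=3 r[T0]=2 [OK]
3. LOAD T0 → mem=3 r[T0]=3 [LOAD]
4. CAS T0 → mem=4 r[T0]=3 [OK]
5. LOAD T1 → mem=4 r[T1]=4 [LOAD]
6. LOAD T0 → mem=4 r[T0]=4 [LOAD]
7. CAS T0 → mem=5 r[T0]=4 [OK]
8. CAS T1 → mem=5 r[T1]=4 [RETRY]
9. LOAD T1 → mem=5 r[T1]=5 [LOAD]
10. LOAD T0 → mem=5 r[T0]=5 [LOAD]
11. CAS T0 → mem=6 r[T0]=5 [OK]
12. CAS T1 → mem=6 r[T1]=5 [RETRY]
13. LOAD T1 → mem=6 r[T1]=6 [LOAD]
14. CAS T1 → mem=7 r[T1]=6 [OK]
15. LOAD T1 → mem=7 r[T1]=7 [LOAD]
16. CAS T1 → mem=8 r[T1]=7 [OK]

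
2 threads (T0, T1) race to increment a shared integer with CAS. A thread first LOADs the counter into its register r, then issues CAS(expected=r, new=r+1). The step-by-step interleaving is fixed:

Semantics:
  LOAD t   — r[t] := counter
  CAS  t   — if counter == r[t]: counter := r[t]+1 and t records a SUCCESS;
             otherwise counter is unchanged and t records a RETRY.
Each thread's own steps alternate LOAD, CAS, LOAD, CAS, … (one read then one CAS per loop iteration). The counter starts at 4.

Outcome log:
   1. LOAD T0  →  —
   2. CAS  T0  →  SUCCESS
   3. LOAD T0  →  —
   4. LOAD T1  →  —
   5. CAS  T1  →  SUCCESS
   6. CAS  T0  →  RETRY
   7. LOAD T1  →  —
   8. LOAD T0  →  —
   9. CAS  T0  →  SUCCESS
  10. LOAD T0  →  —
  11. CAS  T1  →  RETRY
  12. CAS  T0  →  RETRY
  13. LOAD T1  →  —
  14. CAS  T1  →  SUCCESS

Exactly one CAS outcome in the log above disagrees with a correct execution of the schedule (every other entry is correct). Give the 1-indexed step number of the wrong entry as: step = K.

step = 12

Correct run:
T0 LOAD — after: cnt=4, r=4 — load
T0 CAS — after: cnt=5, r=4 — ok
T0 LOAD — after: cnt=5, r=5 — load
T1 LOAD — after: cnt=5, r=5 — load
T1 CAS — after: cnt=6, r=5 — ok
T0 CAS — after: cnt=6, r=5 — retry
T1 LOAD — after: cnt=6, r=6 — load
T0 LOAD — after: cnt=6, r=6 — load
T0 CAS — after: cnt=7, r=6 — ok
T0 LOAD — after: cnt=7, r=7 — load
T1 CAS — after: cnt=7, r=6 — retry
T0 CAS — after: cnt=8, r=7 — ok
T1 LOAD — after: cnt=8, r=8 — load
T1 CAS — after: cnt=9, r=8 — ok
Mismatch at 12.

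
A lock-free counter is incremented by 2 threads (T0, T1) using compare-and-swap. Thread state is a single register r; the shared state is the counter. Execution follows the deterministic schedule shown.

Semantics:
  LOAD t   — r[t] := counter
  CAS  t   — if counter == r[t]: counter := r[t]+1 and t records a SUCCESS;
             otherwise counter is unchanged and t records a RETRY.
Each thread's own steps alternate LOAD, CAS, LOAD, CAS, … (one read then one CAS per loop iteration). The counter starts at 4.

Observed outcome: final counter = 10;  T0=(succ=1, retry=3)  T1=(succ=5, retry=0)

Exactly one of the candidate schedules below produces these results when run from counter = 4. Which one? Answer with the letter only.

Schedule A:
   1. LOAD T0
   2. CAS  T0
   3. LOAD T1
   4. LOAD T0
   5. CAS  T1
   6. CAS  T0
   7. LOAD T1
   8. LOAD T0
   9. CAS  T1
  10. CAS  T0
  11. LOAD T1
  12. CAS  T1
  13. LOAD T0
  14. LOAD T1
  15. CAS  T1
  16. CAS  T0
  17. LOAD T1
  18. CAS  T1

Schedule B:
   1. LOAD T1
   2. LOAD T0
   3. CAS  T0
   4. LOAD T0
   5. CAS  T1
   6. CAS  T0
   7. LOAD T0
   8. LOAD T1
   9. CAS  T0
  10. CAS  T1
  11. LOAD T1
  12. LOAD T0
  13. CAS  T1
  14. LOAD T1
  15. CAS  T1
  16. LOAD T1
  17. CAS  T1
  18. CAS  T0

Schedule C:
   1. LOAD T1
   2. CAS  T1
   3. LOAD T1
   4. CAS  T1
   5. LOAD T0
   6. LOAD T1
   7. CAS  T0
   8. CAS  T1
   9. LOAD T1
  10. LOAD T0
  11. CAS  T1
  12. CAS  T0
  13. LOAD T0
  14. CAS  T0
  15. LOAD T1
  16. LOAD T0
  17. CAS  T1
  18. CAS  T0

Run A:
1. LOAD T0 → mem=4 r[T0]=4 [LOAD]
2. CAS T0 → mem=5 r[T0]=4 [OK]
3. LOAD T1 → mem=5 r[T1]=5 [LOAD]
4. LOAD T0 → mem=5 r[T0]=5 [LOAD]
5. CAS T1 → mem=6 r[T1]=5 [OK]
6. CAS T0 → mem=6 r[T0]=5 [RETRY]
7. LOAD T1 → mem=6 r[T1]=6 [LOAD]
8. LOAD T0 → mem=6 r[T0]=6 [LOAD]
9. CAS T1 → mem=7 r[T1]=6 [OK]
10. CAS T0 → mem=7 r[T0]=6 [RETRY]
11. LOAD T1 → mem=7 r[T1]=7 [LOAD]
12. CAS T1 → mem=8 r[T1]=7 [OK]
13. LOAD T0 → mem=8 r[T0]=8 [LOAD]
14. LOAD T1 → mem=8 r[T1]=8 [LOAD]
15. CAS T1 → mem=9 r[T1]=8 [OK]
16. CAS T0 → mem=9 r[T0]=8 [RETRY]
17. LOAD T1 → mem=9 r[T1]=9 [LOAD]
18. CAS T1 → mem=10 r[T1]=9 [OK]

A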